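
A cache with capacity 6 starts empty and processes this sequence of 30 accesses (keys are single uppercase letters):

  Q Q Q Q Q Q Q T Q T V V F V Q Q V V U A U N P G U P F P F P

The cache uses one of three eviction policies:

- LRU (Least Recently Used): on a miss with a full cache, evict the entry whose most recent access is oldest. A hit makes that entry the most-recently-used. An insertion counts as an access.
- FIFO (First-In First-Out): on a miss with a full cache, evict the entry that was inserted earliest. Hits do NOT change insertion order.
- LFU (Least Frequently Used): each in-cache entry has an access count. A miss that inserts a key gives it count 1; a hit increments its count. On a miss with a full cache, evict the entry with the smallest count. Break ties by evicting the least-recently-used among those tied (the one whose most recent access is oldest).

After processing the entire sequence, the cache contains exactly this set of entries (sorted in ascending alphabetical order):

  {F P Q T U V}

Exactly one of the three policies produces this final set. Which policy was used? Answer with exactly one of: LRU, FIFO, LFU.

Simulating under each policy and comparing final sets:
  LRU: final set = {A F G N P U} -> differs
  FIFO: final set = {A F G N P U} -> differs
  LFU: final set = {F P Q T U V} -> MATCHES target
Only LFU produces the target set.

Answer: LFU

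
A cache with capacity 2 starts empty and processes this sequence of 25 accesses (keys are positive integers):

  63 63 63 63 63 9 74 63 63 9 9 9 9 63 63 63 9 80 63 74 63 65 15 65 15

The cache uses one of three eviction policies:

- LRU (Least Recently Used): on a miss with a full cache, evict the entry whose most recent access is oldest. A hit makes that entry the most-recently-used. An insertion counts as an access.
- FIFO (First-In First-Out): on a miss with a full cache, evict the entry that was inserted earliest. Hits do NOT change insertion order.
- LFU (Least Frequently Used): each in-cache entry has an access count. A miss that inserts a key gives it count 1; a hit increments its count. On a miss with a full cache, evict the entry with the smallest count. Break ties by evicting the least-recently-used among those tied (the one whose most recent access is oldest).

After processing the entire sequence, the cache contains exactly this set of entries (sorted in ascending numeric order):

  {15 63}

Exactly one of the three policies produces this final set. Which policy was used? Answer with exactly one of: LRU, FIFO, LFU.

Simulating under each policy and comparing final sets:
  LRU: final set = {15 65} -> differs
  FIFO: final set = {15 65} -> differs
  LFU: final set = {15 63} -> MATCHES target
Only LFU produces the target set.

Answer: LFU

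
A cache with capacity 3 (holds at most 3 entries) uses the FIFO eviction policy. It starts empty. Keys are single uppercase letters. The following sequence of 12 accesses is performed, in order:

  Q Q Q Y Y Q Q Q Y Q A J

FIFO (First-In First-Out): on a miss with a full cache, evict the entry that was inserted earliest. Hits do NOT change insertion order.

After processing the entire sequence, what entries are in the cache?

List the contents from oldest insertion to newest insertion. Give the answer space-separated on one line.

FIFO simulation (capacity=3):
  1. access Q: MISS. Cache (old->new): [Q]
  2. access Q: HIT. Cache (old->new): [Q]
  3. access Q: HIT. Cache (old->new): [Q]
  4. access Y: MISS. Cache (old->new): [Q Y]
  5. access Y: HIT. Cache (old->new): [Q Y]
  6. access Q: HIT. Cache (old->new): [Q Y]
  7. access Q: HIT. Cache (old->new): [Q Y]
  8. access Q: HIT. Cache (old->new): [Q Y]
  9. access Y: HIT. Cache (old->new): [Q Y]
  10. access Q: HIT. Cache (old->new): [Q Y]
  11. access A: MISS. Cache (old->new): [Q Y A]
  12. access J: MISS, evict Q. Cache (old->new): [Y A J]
Total: 8 hits, 4 misses, 1 evictions

Answer: Y A J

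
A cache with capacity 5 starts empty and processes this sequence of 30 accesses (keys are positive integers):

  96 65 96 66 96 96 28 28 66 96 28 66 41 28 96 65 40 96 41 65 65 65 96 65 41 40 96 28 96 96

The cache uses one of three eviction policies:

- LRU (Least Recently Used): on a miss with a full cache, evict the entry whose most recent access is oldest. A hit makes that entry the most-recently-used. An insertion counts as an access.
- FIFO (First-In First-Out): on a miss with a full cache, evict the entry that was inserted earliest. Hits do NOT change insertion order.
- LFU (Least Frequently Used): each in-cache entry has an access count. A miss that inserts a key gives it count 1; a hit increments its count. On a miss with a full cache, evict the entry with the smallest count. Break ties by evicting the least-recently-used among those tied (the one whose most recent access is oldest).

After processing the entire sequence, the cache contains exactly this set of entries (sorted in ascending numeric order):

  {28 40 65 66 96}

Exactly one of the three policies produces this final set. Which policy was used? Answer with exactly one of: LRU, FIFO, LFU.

Simulating under each policy and comparing final sets:
  LRU: final set = {28 40 41 65 96} -> differs
  FIFO: final set = {28 40 41 65 96} -> differs
  LFU: final set = {28 40 65 66 96} -> MATCHES target
Only LFU produces the target set.

Answer: LFU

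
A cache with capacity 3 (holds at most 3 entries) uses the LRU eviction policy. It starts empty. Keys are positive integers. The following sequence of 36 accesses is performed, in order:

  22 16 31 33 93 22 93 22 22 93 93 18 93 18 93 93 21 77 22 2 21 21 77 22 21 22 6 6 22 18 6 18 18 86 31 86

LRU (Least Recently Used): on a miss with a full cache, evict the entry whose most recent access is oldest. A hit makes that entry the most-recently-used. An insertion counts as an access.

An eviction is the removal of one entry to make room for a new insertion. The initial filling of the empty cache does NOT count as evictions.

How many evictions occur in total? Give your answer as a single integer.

LRU simulation (capacity=3):
  1. access 22: MISS. Cache (LRU->MRU): [22]
  2. access 16: MISS. Cache (LRU->MRU): [22 16]
  3. access 31: MISS. Cache (LRU->MRU): [22 16 31]
  4. access 33: MISS, evict 22. Cache (LRU->MRU): [16 31 33]
  5. access 93: MISS, evict 16. Cache (LRU->MRU): [31 33 93]
  6. access 22: MISS, evict 31. Cache (LRU->MRU): [33 93 22]
  7. access 93: HIT. Cache (LRU->MRU): [33 22 93]
  8. access 22: HIT. Cache (LRU->MRU): [33 93 22]
  9. access 22: HIT. Cache (LRU->MRU): [33 93 22]
  10. access 93: HIT. Cache (LRU->MRU): [33 22 93]
  11. access 93: HIT. Cache (LRU->MRU): [33 22 93]
  12. access 18: MISS, evict 33. Cache (LRU->MRU): [22 93 18]
  13. access 93: HIT. Cache (LRU->MRU): [22 18 93]
  14. access 18: HIT. Cache (LRU->MRU): [22 93 18]
  15. access 93: HIT. Cache (LRU->MRU): [22 18 93]
  16. access 93: HIT. Cache (LRU->MRU): [22 18 93]
  17. access 21: MISS, evict 22. Cache (LRU->MRU): [18 93 21]
  18. access 77: MISS, evict 18. Cache (LRU->MRU): [93 21 77]
  19. access 22: MISS, evict 93. Cache (LRU->MRU): [21 77 22]
  20. access 2: MISS, evict 21. Cache (LRU->MRU): [77 22 2]
  21. access 21: MISS, evict 77. Cache (LRU->MRU): [22 2 21]
  22. access 21: HIT. Cache (LRU->MRU): [22 2 21]
  23. access 77: MISS, evict 22. Cache (LRU->MRU): [2 21 77]
  24. access 22: MISS, evict 2. Cache (LRU->MRU): [21 77 22]
  25. access 21: HIT. Cache (LRU->MRU): [77 22 21]
  26. access 22: HIT. Cache (LRU->MRU): [77 21 22]
  27. access 6: MISS, evict 77. Cache (LRU->MRU): [21 22 6]
  28. access 6: HIT. Cache (LRU->MRU): [21 22 6]
  29. access 22: HIT. Cache (LRU->MRU): [21 6 22]
  30. access 18: MISS, evict 21. Cache (LRU->MRU): [6 22 18]
  31. access 6: HIT. Cache (LRU->MRU): [22 18 6]
  32. access 18: HIT. Cache (LRU->MRU): [22 6 18]
  33. access 18: HIT. Cache (LRU->MRU): [22 6 18]
  34. access 86: MISS, evict 22. Cache (LRU->MRU): [6 18 86]
  35. access 31: MISS, evict 6. Cache (LRU->MRU): [18 86 31]
  36. access 86: HIT. Cache (LRU->MRU): [18 31 86]
Total: 18 hits, 18 misses, 15 evictions

Answer: 15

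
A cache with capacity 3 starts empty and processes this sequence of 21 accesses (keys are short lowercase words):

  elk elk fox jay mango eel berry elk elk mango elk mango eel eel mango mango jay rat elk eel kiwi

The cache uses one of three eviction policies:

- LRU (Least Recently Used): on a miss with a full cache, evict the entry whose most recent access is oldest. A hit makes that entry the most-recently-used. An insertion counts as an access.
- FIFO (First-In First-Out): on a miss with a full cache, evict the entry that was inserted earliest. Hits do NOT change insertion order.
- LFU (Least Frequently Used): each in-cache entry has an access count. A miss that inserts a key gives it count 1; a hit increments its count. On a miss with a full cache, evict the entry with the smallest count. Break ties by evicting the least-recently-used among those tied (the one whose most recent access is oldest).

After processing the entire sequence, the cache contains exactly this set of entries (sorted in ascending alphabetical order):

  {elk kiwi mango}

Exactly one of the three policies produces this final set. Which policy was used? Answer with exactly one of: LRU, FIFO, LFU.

Answer: LFU

Derivation:
Simulating under each policy and comparing final sets:
  LRU: final set = {eel elk kiwi} -> differs
  FIFO: final set = {eel elk kiwi} -> differs
  LFU: final set = {elk kiwi mango} -> MATCHES target
Only LFU produces the target set.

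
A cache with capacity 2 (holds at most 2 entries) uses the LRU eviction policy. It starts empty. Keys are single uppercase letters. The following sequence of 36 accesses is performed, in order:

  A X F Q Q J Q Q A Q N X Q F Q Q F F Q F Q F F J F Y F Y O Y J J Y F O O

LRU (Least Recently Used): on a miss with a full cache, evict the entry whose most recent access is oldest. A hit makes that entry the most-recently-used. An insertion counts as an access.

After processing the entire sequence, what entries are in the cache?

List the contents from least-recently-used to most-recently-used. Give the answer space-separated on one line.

LRU simulation (capacity=2):
  1. access A: MISS. Cache (LRU->MRU): [A]
  2. access X: MISS. Cache (LRU->MRU): [A X]
  3. access F: MISS, evict A. Cache (LRU->MRU): [X F]
  4. access Q: MISS, evict X. Cache (LRU->MRU): [F Q]
  5. access Q: HIT. Cache (LRU->MRU): [F Q]
  6. access J: MISS, evict F. Cache (LRU->MRU): [Q J]
  7. access Q: HIT. Cache (LRU->MRU): [J Q]
  8. access Q: HIT. Cache (LRU->MRU): [J Q]
  9. access A: MISS, evict J. Cache (LRU->MRU): [Q A]
  10. access Q: HIT. Cache (LRU->MRU): [A Q]
  11. access N: MISS, evict A. Cache (LRU->MRU): [Q N]
  12. access X: MISS, evict Q. Cache (LRU->MRU): [N X]
  13. access Q: MISS, evict N. Cache (LRU->MRU): [X Q]
  14. access F: MISS, evict X. Cache (LRU->MRU): [Q F]
  15. access Q: HIT. Cache (LRU->MRU): [F Q]
  16. access Q: HIT. Cache (LRU->MRU): [F Q]
  17. access F: HIT. Cache (LRU->MRU): [Q F]
  18. access F: HIT. Cache (LRU->MRU): [Q F]
  19. access Q: HIT. Cache (LRU->MRU): [F Q]
  20. access F: HIT. Cache (LRU->MRU): [Q F]
  21. access Q: HIT. Cache (LRU->MRU): [F Q]
  22. access F: HIT. Cache (LRU->MRU): [Q F]
  23. access F: HIT. Cache (LRU->MRU): [Q F]
  24. access J: MISS, evict Q. Cache (LRU->MRU): [F J]
  25. access F: HIT. Cache (LRU->MRU): [J F]
  26. access Y: MISS, evict J. Cache (LRU->MRU): [F Y]
  27. access F: HIT. Cache (LRU->MRU): [Y F]
  28. access Y: HIT. Cache (LRU->MRU): [F Y]
  29. access O: MISS, evict F. Cache (LRU->MRU): [Y O]
  30. access Y: HIT. Cache (LRU->MRU): [O Y]
  31. access J: MISS, evict O. Cache (LRU->MRU): [Y J]
  32. access J: HIT. Cache (LRU->MRU): [Y J]
  33. access Y: HIT. Cache (LRU->MRU): [J Y]
  34. access F: MISS, evict J. Cache (LRU->MRU): [Y F]
  35. access O: MISS, evict Y. Cache (LRU->MRU): [F O]
  36. access O: HIT. Cache (LRU->MRU): [F O]
Total: 20 hits, 16 misses, 14 evictions

Answer: F O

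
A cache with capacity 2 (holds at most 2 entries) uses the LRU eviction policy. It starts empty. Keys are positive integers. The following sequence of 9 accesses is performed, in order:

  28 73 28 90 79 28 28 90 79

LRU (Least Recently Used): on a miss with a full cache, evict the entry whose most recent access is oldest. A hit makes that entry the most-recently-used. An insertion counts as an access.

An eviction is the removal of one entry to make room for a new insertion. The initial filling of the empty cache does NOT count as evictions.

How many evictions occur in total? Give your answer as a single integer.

Answer: 5

Derivation:
LRU simulation (capacity=2):
  1. access 28: MISS. Cache (LRU->MRU): [28]
  2. access 73: MISS. Cache (LRU->MRU): [28 73]
  3. access 28: HIT. Cache (LRU->MRU): [73 28]
  4. access 90: MISS, evict 73. Cache (LRU->MRU): [28 90]
  5. access 79: MISS, evict 28. Cache (LRU->MRU): [90 79]
  6. access 28: MISS, evict 90. Cache (LRU->MRU): [79 28]
  7. access 28: HIT. Cache (LRU->MRU): [79 28]
  8. access 90: MISS, evict 79. Cache (LRU->MRU): [28 90]
  9. access 79: MISS, evict 28. Cache (LRU->MRU): [90 79]
Total: 2 hits, 7 misses, 5 evictions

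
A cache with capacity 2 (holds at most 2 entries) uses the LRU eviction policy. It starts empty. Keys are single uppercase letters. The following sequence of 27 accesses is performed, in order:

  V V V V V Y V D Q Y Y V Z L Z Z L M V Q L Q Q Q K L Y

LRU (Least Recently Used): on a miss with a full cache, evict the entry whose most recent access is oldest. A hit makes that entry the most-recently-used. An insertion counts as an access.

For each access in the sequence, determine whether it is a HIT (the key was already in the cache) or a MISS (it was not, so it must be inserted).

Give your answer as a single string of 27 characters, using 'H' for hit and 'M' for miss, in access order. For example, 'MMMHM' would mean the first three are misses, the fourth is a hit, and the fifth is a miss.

LRU simulation (capacity=2):
  1. access V: MISS. Cache (LRU->MRU): [V]
  2. access V: HIT. Cache (LRU->MRU): [V]
  3. access V: HIT. Cache (LRU->MRU): [V]
  4. access V: HIT. Cache (LRU->MRU): [V]
  5. access V: HIT. Cache (LRU->MRU): [V]
  6. access Y: MISS. Cache (LRU->MRU): [V Y]
  7. access V: HIT. Cache (LRU->MRU): [Y V]
  8. access D: MISS, evict Y. Cache (LRU->MRU): [V D]
  9. access Q: MISS, evict V. Cache (LRU->MRU): [D Q]
  10. access Y: MISS, evict D. Cache (LRU->MRU): [Q Y]
  11. access Y: HIT. Cache (LRU->MRU): [Q Y]
  12. access V: MISS, evict Q. Cache (LRU->MRU): [Y V]
  13. access Z: MISS, evict Y. Cache (LRU->MRU): [V Z]
  14. access L: MISS, evict V. Cache (LRU->MRU): [Z L]
  15. access Z: HIT. Cache (LRU->MRU): [L Z]
  16. access Z: HIT. Cache (LRU->MRU): [L Z]
  17. access L: HIT. Cache (LRU->MRU): [Z L]
  18. access M: MISS, evict Z. Cache (LRU->MRU): [L M]
  19. access V: MISS, evict L. Cache (LRU->MRU): [M V]
  20. access Q: MISS, evict M. Cache (LRU->MRU): [V Q]
  21. access L: MISS, evict V. Cache (LRU->MRU): [Q L]
  22. access Q: HIT. Cache (LRU->MRU): [L Q]
  23. access Q: HIT. Cache (LRU->MRU): [L Q]
  24. access Q: HIT. Cache (LRU->MRU): [L Q]
  25. access K: MISS, evict L. Cache (LRU->MRU): [Q K]
  26. access L: MISS, evict Q. Cache (LRU->MRU): [K L]
  27. access Y: MISS, evict K. Cache (LRU->MRU): [L Y]
Total: 12 hits, 15 misses, 13 evictions

Answer: MHHHHMHMMMHMMMHHHMMMMHHHMMM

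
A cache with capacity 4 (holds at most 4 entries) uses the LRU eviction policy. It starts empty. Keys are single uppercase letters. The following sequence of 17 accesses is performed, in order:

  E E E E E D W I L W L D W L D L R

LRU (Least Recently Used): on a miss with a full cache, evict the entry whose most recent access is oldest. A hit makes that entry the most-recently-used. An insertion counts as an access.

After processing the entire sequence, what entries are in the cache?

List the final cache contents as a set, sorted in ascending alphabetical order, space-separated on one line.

LRU simulation (capacity=4):
  1. access E: MISS. Cache (LRU->MRU): [E]
  2. access E: HIT. Cache (LRU->MRU): [E]
  3. access E: HIT. Cache (LRU->MRU): [E]
  4. access E: HIT. Cache (LRU->MRU): [E]
  5. access E: HIT. Cache (LRU->MRU): [E]
  6. access D: MISS. Cache (LRU->MRU): [E D]
  7. access W: MISS. Cache (LRU->MRU): [E D W]
  8. access I: MISS. Cache (LRU->MRU): [E D W I]
  9. access L: MISS, evict E. Cache (LRU->MRU): [D W I L]
  10. access W: HIT. Cache (LRU->MRU): [D I L W]
  11. access L: HIT. Cache (LRU->MRU): [D I W L]
  12. access D: HIT. Cache (LRU->MRU): [I W L D]
  13. access W: HIT. Cache (LRU->MRU): [I L D W]
  14. access L: HIT. Cache (LRU->MRU): [I D W L]
  15. access D: HIT. Cache (LRU->MRU): [I W L D]
  16. access L: HIT. Cache (LRU->MRU): [I W D L]
  17. access R: MISS, evict I. Cache (LRU->MRU): [W D L R]
Total: 11 hits, 6 misses, 2 evictions

Answer: D L R W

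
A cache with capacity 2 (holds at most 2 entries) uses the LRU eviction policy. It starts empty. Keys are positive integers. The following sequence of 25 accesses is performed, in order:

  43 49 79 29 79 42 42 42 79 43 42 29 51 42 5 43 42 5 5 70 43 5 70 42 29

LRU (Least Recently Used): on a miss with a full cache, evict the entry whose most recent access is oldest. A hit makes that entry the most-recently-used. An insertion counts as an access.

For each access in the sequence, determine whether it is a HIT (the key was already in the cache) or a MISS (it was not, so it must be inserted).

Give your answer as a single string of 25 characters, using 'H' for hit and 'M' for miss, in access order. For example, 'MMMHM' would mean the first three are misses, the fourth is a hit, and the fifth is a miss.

LRU simulation (capacity=2):
  1. access 43: MISS. Cache (LRU->MRU): [43]
  2. access 49: MISS. Cache (LRU->MRU): [43 49]
  3. access 79: MISS, evict 43. Cache (LRU->MRU): [49 79]
  4. access 29: MISS, evict 49. Cache (LRU->MRU): [79 29]
  5. access 79: HIT. Cache (LRU->MRU): [29 79]
  6. access 42: MISS, evict 29. Cache (LRU->MRU): [79 42]
  7. access 42: HIT. Cache (LRU->MRU): [79 42]
  8. access 42: HIT. Cache (LRU->MRU): [79 42]
  9. access 79: HIT. Cache (LRU->MRU): [42 79]
  10. access 43: MISS, evict 42. Cache (LRU->MRU): [79 43]
  11. access 42: MISS, evict 79. Cache (LRU->MRU): [43 42]
  12. access 29: MISS, evict 43. Cache (LRU->MRU): [42 29]
  13. access 51: MISS, evict 42. Cache (LRU->MRU): [29 51]
  14. access 42: MISS, evict 29. Cache (LRU->MRU): [51 42]
  15. access 5: MISS, evict 51. Cache (LRU->MRU): [42 5]
  16. access 43: MISS, evict 42. Cache (LRU->MRU): [5 43]
  17. access 42: MISS, evict 5. Cache (LRU->MRU): [43 42]
  18. access 5: MISS, evict 43. Cache (LRU->MRU): [42 5]
  19. access 5: HIT. Cache (LRU->MRU): [42 5]
  20. access 70: MISS, evict 42. Cache (LRU->MRU): [5 70]
  21. access 43: MISS, evict 5. Cache (LRU->MRU): [70 43]
  22. access 5: MISS, evict 70. Cache (LRU->MRU): [43 5]
  23. access 70: MISS, evict 43. Cache (LRU->MRU): [5 70]
  24. access 42: MISS, evict 5. Cache (LRU->MRU): [70 42]
  25. access 29: MISS, evict 70. Cache (LRU->MRU): [42 29]
Total: 5 hits, 20 misses, 18 evictions

Answer: MMMMHMHHHMMMMMMMMMHMMMMMM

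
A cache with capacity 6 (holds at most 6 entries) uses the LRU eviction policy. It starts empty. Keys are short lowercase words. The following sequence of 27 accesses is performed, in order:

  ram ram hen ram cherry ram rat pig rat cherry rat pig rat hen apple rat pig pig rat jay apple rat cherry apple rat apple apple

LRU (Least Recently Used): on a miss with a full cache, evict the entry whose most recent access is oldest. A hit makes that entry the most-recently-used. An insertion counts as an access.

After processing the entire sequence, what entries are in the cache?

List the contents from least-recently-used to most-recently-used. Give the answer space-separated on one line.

LRU simulation (capacity=6):
  1. access ram: MISS. Cache (LRU->MRU): [ram]
  2. access ram: HIT. Cache (LRU->MRU): [ram]
  3. access hen: MISS. Cache (LRU->MRU): [ram hen]
  4. access ram: HIT. Cache (LRU->MRU): [hen ram]
  5. access cherry: MISS. Cache (LRU->MRU): [hen ram cherry]
  6. access ram: HIT. Cache (LRU->MRU): [hen cherry ram]
  7. access rat: MISS. Cache (LRU->MRU): [hen cherry ram rat]
  8. access pig: MISS. Cache (LRU->MRU): [hen cherry ram rat pig]
  9. access rat: HIT. Cache (LRU->MRU): [hen cherry ram pig rat]
  10. access cherry: HIT. Cache (LRU->MRU): [hen ram pig rat cherry]
  11. access rat: HIT. Cache (LRU->MRU): [hen ram pig cherry rat]
  12. access pig: HIT. Cache (LRU->MRU): [hen ram cherry rat pig]
  13. access rat: HIT. Cache (LRU->MRU): [hen ram cherry pig rat]
  14. access hen: HIT. Cache (LRU->MRU): [ram cherry pig rat hen]
  15. access apple: MISS. Cache (LRU->MRU): [ram cherry pig rat hen apple]
  16. access rat: HIT. Cache (LRU->MRU): [ram cherry pig hen apple rat]
  17. access pig: HIT. Cache (LRU->MRU): [ram cherry hen apple rat pig]
  18. access pig: HIT. Cache (LRU->MRU): [ram cherry hen apple rat pig]
  19. access rat: HIT. Cache (LRU->MRU): [ram cherry hen apple pig rat]
  20. access jay: MISS, evict ram. Cache (LRU->MRU): [cherry hen apple pig rat jay]
  21. access apple: HIT. Cache (LRU->MRU): [cherry hen pig rat jay apple]
  22. access rat: HIT. Cache (LRU->MRU): [cherry hen pig jay apple rat]
  23. access cherry: HIT. Cache (LRU->MRU): [hen pig jay apple rat cherry]
  24. access apple: HIT. Cache (LRU->MRU): [hen pig jay rat cherry apple]
  25. access rat: HIT. Cache (LRU->MRU): [hen pig jay cherry apple rat]
  26. access apple: HIT. Cache (LRU->MRU): [hen pig jay cherry rat apple]
  27. access apple: HIT. Cache (LRU->MRU): [hen pig jay cherry rat apple]
Total: 20 hits, 7 misses, 1 evictions

Answer: hen pig jay cherry rat apple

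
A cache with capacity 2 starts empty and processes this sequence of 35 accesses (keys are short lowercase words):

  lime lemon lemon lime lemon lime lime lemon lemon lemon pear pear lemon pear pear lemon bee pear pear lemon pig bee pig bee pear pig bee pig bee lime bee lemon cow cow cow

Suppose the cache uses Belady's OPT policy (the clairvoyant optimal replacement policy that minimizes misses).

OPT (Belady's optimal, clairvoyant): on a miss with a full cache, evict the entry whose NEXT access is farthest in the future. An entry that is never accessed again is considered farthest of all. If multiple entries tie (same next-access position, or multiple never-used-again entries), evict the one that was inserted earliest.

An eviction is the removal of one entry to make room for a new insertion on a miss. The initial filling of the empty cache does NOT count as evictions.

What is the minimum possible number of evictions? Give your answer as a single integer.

Answer: 9

Derivation:
OPT (Belady) simulation (capacity=2):
  1. access lime: MISS. Cache: [lime]
  2. access lemon: MISS. Cache: [lime lemon]
  3. access lemon: HIT. Next use of lemon: step 5. Cache: [lime lemon]
  4. access lime: HIT. Next use of lime: step 6. Cache: [lime lemon]
  5. access lemon: HIT. Next use of lemon: step 8. Cache: [lime lemon]
  6. access lime: HIT. Next use of lime: step 7. Cache: [lime lemon]
  7. access lime: HIT. Next use of lime: step 30. Cache: [lime lemon]
  8. access lemon: HIT. Next use of lemon: step 9. Cache: [lime lemon]
  9. access lemon: HIT. Next use of lemon: step 10. Cache: [lime lemon]
  10. access lemon: HIT. Next use of lemon: step 13. Cache: [lime lemon]
  11. access pear: MISS, evict lime (next use: step 30). Cache: [lemon pear]
  12. access pear: HIT. Next use of pear: step 14. Cache: [lemon pear]
  13. access lemon: HIT. Next use of lemon: step 16. Cache: [lemon pear]
  14. access pear: HIT. Next use of pear: step 15. Cache: [lemon pear]
  15. access pear: HIT. Next use of pear: step 18. Cache: [lemon pear]
  16. access lemon: HIT. Next use of lemon: step 20. Cache: [lemon pear]
  17. access bee: MISS, evict lemon (next use: step 20). Cache: [pear bee]
  18. access pear: HIT. Next use of pear: step 19. Cache: [pear bee]
  19. access pear: HIT. Next use of pear: step 25. Cache: [pear bee]
  20. access lemon: MISS, evict pear (next use: step 25). Cache: [bee lemon]
  21. access pig: MISS, evict lemon (next use: step 32). Cache: [bee pig]
  22. access bee: HIT. Next use of bee: step 24. Cache: [bee pig]
  23. access pig: HIT. Next use of pig: step 26. Cache: [bee pig]
  24. access bee: HIT. Next use of bee: step 27. Cache: [bee pig]
  25. access pear: MISS, evict bee (next use: step 27). Cache: [pig pear]
  26. access pig: HIT. Next use of pig: step 28. Cache: [pig pear]
  27. access bee: MISS, evict pear (next use: never). Cache: [pig bee]
  28. access pig: HIT. Next use of pig: never. Cache: [pig bee]
  29. access bee: HIT. Next use of bee: step 31. Cache: [pig bee]
  30. access lime: MISS, evict pig (next use: never). Cache: [bee lime]
  31. access bee: HIT. Next use of bee: never. Cache: [bee lime]
  32. access lemon: MISS, evict bee (next use: never). Cache: [lime lemon]
  33. access cow: MISS, evict lime (next use: never). Cache: [lemon cow]
  34. access cow: HIT. Next use of cow: step 35. Cache: [lemon cow]
  35. access cow: HIT. Next use of cow: never. Cache: [lemon cow]
Total: 24 hits, 11 misses, 9 evictions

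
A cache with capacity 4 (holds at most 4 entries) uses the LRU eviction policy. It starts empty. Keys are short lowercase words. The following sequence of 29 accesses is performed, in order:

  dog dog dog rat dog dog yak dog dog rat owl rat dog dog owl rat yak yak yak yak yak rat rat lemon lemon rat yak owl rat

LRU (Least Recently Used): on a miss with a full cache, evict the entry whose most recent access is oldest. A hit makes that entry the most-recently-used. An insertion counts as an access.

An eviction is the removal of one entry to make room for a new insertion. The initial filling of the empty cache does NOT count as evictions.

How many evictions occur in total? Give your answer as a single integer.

Answer: 1

Derivation:
LRU simulation (capacity=4):
  1. access dog: MISS. Cache (LRU->MRU): [dog]
  2. access dog: HIT. Cache (LRU->MRU): [dog]
  3. access dog: HIT. Cache (LRU->MRU): [dog]
  4. access rat: MISS. Cache (LRU->MRU): [dog rat]
  5. access dog: HIT. Cache (LRU->MRU): [rat dog]
  6. access dog: HIT. Cache (LRU->MRU): [rat dog]
  7. access yak: MISS. Cache (LRU->MRU): [rat dog yak]
  8. access dog: HIT. Cache (LRU->MRU): [rat yak dog]
  9. access dog: HIT. Cache (LRU->MRU): [rat yak dog]
  10. access rat: HIT. Cache (LRU->MRU): [yak dog rat]
  11. access owl: MISS. Cache (LRU->MRU): [yak dog rat owl]
  12. access rat: HIT. Cache (LRU->MRU): [yak dog owl rat]
  13. access dog: HIT. Cache (LRU->MRU): [yak owl rat dog]
  14. access dog: HIT. Cache (LRU->MRU): [yak owl rat dog]
  15. access owl: HIT. Cache (LRU->MRU): [yak rat dog owl]
  16. access rat: HIT. Cache (LRU->MRU): [yak dog owl rat]
  17. access yak: HIT. Cache (LRU->MRU): [dog owl rat yak]
  18. access yak: HIT. Cache (LRU->MRU): [dog owl rat yak]
  19. access yak: HIT. Cache (LRU->MRU): [dog owl rat yak]
  20. access yak: HIT. Cache (LRU->MRU): [dog owl rat yak]
  21. access yak: HIT. Cache (LRU->MRU): [dog owl rat yak]
  22. access rat: HIT. Cache (LRU->MRU): [dog owl yak rat]
  23. access rat: HIT. Cache (LRU->MRU): [dog owl yak rat]
  24. access lemon: MISS, evict dog. Cache (LRU->MRU): [owl yak rat lemon]
  25. access lemon: HIT. Cache (LRU->MRU): [owl yak rat lemon]
  26. access rat: HIT. Cache (LRU->MRU): [owl yak lemon rat]
  27. access yak: HIT. Cache (LRU->MRU): [owl lemon rat yak]
  28. access owl: HIT. Cache (LRU->MRU): [lemon rat yak owl]
  29. access rat: HIT. Cache (LRU->MRU): [lemon yak owl rat]
Total: 24 hits, 5 misses, 1 evictions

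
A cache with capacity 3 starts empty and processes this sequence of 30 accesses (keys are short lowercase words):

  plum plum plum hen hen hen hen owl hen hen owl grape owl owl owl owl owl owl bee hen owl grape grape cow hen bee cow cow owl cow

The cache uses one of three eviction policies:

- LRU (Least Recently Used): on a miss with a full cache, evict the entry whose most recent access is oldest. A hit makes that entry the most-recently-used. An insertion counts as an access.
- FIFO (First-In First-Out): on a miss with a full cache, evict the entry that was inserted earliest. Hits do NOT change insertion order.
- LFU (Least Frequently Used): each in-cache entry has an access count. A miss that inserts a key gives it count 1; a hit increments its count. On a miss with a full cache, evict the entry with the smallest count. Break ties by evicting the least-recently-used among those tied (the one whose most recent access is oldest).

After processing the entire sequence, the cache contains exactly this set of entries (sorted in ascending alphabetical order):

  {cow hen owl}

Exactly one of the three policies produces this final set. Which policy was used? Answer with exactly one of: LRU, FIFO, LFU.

Answer: LFU

Derivation:
Simulating under each policy and comparing final sets:
  LRU: final set = {bee cow owl} -> differs
  FIFO: final set = {bee cow owl} -> differs
  LFU: final set = {cow hen owl} -> MATCHES target
Only LFU produces the target set.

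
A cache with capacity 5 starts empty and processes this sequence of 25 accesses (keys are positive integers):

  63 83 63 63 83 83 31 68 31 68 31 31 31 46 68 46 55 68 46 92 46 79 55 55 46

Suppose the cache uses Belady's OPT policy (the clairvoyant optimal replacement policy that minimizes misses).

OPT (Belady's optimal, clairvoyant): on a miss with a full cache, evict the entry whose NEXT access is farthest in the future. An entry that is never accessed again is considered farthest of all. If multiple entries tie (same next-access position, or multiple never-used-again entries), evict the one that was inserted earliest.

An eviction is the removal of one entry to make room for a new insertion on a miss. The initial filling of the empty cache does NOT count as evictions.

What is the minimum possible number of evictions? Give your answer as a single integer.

OPT (Belady) simulation (capacity=5):
  1. access 63: MISS. Cache: [63]
  2. access 83: MISS. Cache: [63 83]
  3. access 63: HIT. Next use of 63: step 4. Cache: [63 83]
  4. access 63: HIT. Next use of 63: never. Cache: [63 83]
  5. access 83: HIT. Next use of 83: step 6. Cache: [63 83]
  6. access 83: HIT. Next use of 83: never. Cache: [63 83]
  7. access 31: MISS. Cache: [63 83 31]
  8. access 68: MISS. Cache: [63 83 31 68]
  9. access 31: HIT. Next use of 31: step 11. Cache: [63 83 31 68]
  10. access 68: HIT. Next use of 68: step 15. Cache: [63 83 31 68]
  11. access 31: HIT. Next use of 31: step 12. Cache: [63 83 31 68]
  12. access 31: HIT. Next use of 31: step 13. Cache: [63 83 31 68]
  13. access 31: HIT. Next use of 31: never. Cache: [63 83 31 68]
  14. access 46: MISS. Cache: [63 83 31 68 46]
  15. access 68: HIT. Next use of 68: step 18. Cache: [63 83 31 68 46]
  16. access 46: HIT. Next use of 46: step 19. Cache: [63 83 31 68 46]
  17. access 55: MISS, evict 63 (next use: never). Cache: [83 31 68 46 55]
  18. access 68: HIT. Next use of 68: never. Cache: [83 31 68 46 55]
  19. access 46: HIT. Next use of 46: step 21. Cache: [83 31 68 46 55]
  20. access 92: MISS, evict 83 (next use: never). Cache: [31 68 46 55 92]
  21. access 46: HIT. Next use of 46: step 25. Cache: [31 68 46 55 92]
  22. access 79: MISS, evict 31 (next use: never). Cache: [68 46 55 92 79]
  23. access 55: HIT. Next use of 55: step 24. Cache: [68 46 55 92 79]
  24. access 55: HIT. Next use of 55: never. Cache: [68 46 55 92 79]
  25. access 46: HIT. Next use of 46: never. Cache: [68 46 55 92 79]
Total: 17 hits, 8 misses, 3 evictions

Answer: 3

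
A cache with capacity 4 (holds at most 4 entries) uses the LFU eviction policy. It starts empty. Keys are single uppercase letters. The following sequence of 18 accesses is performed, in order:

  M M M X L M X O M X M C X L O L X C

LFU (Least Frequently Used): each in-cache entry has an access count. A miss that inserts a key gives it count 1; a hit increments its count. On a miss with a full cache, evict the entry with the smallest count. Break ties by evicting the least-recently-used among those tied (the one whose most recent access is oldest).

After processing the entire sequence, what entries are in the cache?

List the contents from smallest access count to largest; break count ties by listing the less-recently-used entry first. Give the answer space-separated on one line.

Answer: C L X M

Derivation:
LFU simulation (capacity=4):
  1. access M: MISS. Cache: [M(c=1)]
  2. access M: HIT, count now 2. Cache: [M(c=2)]
  3. access M: HIT, count now 3. Cache: [M(c=3)]
  4. access X: MISS. Cache: [X(c=1) M(c=3)]
  5. access L: MISS. Cache: [X(c=1) L(c=1) M(c=3)]
  6. access M: HIT, count now 4. Cache: [X(c=1) L(c=1) M(c=4)]
  7. access X: HIT, count now 2. Cache: [L(c=1) X(c=2) M(c=4)]
  8. access O: MISS. Cache: [L(c=1) O(c=1) X(c=2) M(c=4)]
  9. access M: HIT, count now 5. Cache: [L(c=1) O(c=1) X(c=2) M(c=5)]
  10. access X: HIT, count now 3. Cache: [L(c=1) O(c=1) X(c=3) M(c=5)]
  11. access M: HIT, count now 6. Cache: [L(c=1) O(c=1) X(c=3) M(c=6)]
  12. access C: MISS, evict L(c=1). Cache: [O(c=1) C(c=1) X(c=3) M(c=6)]
  13. access X: HIT, count now 4. Cache: [O(c=1) C(c=1) X(c=4) M(c=6)]
  14. access L: MISS, evict O(c=1). Cache: [C(c=1) L(c=1) X(c=4) M(c=6)]
  15. access O: MISS, evict C(c=1). Cache: [L(c=1) O(c=1) X(c=4) M(c=6)]
  16. access L: HIT, count now 2. Cache: [O(c=1) L(c=2) X(c=4) M(c=6)]
  17. access X: HIT, count now 5. Cache: [O(c=1) L(c=2) X(c=5) M(c=6)]
  18. access C: MISS, evict O(c=1). Cache: [C(c=1) L(c=2) X(c=5) M(c=6)]
Total: 10 hits, 8 misses, 4 evictions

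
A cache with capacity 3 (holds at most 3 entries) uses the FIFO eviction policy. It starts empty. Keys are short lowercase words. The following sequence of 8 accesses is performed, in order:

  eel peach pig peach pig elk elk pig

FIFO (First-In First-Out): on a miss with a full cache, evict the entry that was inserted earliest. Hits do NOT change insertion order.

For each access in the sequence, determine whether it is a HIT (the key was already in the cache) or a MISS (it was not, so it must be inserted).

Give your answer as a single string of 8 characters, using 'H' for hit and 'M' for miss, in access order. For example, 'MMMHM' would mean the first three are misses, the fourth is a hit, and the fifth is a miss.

Answer: MMMHHMHH

Derivation:
FIFO simulation (capacity=3):
  1. access eel: MISS. Cache (old->new): [eel]
  2. access peach: MISS. Cache (old->new): [eel peach]
  3. access pig: MISS. Cache (old->new): [eel peach pig]
  4. access peach: HIT. Cache (old->new): [eel peach pig]
  5. access pig: HIT. Cache (old->new): [eel peach pig]
  6. access elk: MISS, evict eel. Cache (old->new): [peach pig elk]
  7. access elk: HIT. Cache (old->new): [peach pig elk]
  8. access pig: HIT. Cache (old->new): [peach pig elk]
Total: 4 hits, 4 misses, 1 evictions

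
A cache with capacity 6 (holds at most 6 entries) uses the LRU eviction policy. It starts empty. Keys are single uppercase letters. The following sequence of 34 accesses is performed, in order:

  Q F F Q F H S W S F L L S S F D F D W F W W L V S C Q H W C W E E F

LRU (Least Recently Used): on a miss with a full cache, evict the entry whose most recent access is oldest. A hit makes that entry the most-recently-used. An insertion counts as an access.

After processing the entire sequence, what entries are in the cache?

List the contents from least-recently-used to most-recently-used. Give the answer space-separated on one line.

LRU simulation (capacity=6):
  1. access Q: MISS. Cache (LRU->MRU): [Q]
  2. access F: MISS. Cache (LRU->MRU): [Q F]
  3. access F: HIT. Cache (LRU->MRU): [Q F]
  4. access Q: HIT. Cache (LRU->MRU): [F Q]
  5. access F: HIT. Cache (LRU->MRU): [Q F]
  6. access H: MISS. Cache (LRU->MRU): [Q F H]
  7. access S: MISS. Cache (LRU->MRU): [Q F H S]
  8. access W: MISS. Cache (LRU->MRU): [Q F H S W]
  9. access S: HIT. Cache (LRU->MRU): [Q F H W S]
  10. access F: HIT. Cache (LRU->MRU): [Q H W S F]
  11. access L: MISS. Cache (LRU->MRU): [Q H W S F L]
  12. access L: HIT. Cache (LRU->MRU): [Q H W S F L]
  13. access S: HIT. Cache (LRU->MRU): [Q H W F L S]
  14. access S: HIT. Cache (LRU->MRU): [Q H W F L S]
  15. access F: HIT. Cache (LRU->MRU): [Q H W L S F]
  16. access D: MISS, evict Q. Cache (LRU->MRU): [H W L S F D]
  17. access F: HIT. Cache (LRU->MRU): [H W L S D F]
  18. access D: HIT. Cache (LRU->MRU): [H W L S F D]
  19. access W: HIT. Cache (LRU->MRU): [H L S F D W]
  20. access F: HIT. Cache (LRU->MRU): [H L S D W F]
  21. access W: HIT. Cache (LRU->MRU): [H L S D F W]
  22. access W: HIT. Cache (LRU->MRU): [H L S D F W]
  23. access L: HIT. Cache (LRU->MRU): [H S D F W L]
  24. access V: MISS, evict H. Cache (LRU->MRU): [S D F W L V]
  25. access S: HIT. Cache (LRU->MRU): [D F W L V S]
  26. access C: MISS, evict D. Cache (LRU->MRU): [F W L V S C]
  27. access Q: MISS, evict F. Cache (LRU->MRU): [W L V S C Q]
  28. access H: MISS, evict W. Cache (LRU->MRU): [L V S C Q H]
  29. access W: MISS, evict L. Cache (LRU->MRU): [V S C Q H W]
  30. access C: HIT. Cache (LRU->MRU): [V S Q H W C]
  31. access W: HIT. Cache (LRU->MRU): [V S Q H C W]
  32. access E: MISS, evict V. Cache (LRU->MRU): [S Q H C W E]
  33. access E: HIT. Cache (LRU->MRU): [S Q H C W E]
  34. access F: MISS, evict S. Cache (LRU->MRU): [Q H C W E F]
Total: 20 hits, 14 misses, 8 evictions

Answer: Q H C W E F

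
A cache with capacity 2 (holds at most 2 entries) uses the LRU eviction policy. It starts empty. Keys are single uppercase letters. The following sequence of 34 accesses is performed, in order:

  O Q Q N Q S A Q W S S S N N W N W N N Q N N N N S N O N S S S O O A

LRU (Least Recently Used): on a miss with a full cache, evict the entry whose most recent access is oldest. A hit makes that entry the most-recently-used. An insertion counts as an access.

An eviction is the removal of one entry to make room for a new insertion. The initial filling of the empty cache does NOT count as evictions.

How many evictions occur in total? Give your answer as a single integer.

Answer: 14

Derivation:
LRU simulation (capacity=2):
  1. access O: MISS. Cache (LRU->MRU): [O]
  2. access Q: MISS. Cache (LRU->MRU): [O Q]
  3. access Q: HIT. Cache (LRU->MRU): [O Q]
  4. access N: MISS, evict O. Cache (LRU->MRU): [Q N]
  5. access Q: HIT. Cache (LRU->MRU): [N Q]
  6. access S: MISS, evict N. Cache (LRU->MRU): [Q S]
  7. access A: MISS, evict Q. Cache (LRU->MRU): [S A]
  8. access Q: MISS, evict S. Cache (LRU->MRU): [A Q]
  9. access W: MISS, evict A. Cache (LRU->MRU): [Q W]
  10. access S: MISS, evict Q. Cache (LRU->MRU): [W S]
  11. access S: HIT. Cache (LRU->MRU): [W S]
  12. access S: HIT. Cache (LRU->MRU): [W S]
  13. access N: MISS, evict W. Cache (LRU->MRU): [S N]
  14. access N: HIT. Cache (LRU->MRU): [S N]
  15. access W: MISS, evict S. Cache (LRU->MRU): [N W]
  16. access N: HIT. Cache (LRU->MRU): [W N]
  17. access W: HIT. Cache (LRU->MRU): [N W]
  18. access N: HIT. Cache (LRU->MRU): [W N]
  19. access N: HIT. Cache (LRU->MRU): [W N]
  20. access Q: MISS, evict W. Cache (LRU->MRU): [N Q]
  21. access N: HIT. Cache (LRU->MRU): [Q N]
  22. access N: HIT. Cache (LRU->MRU): [Q N]
  23. access N: HIT. Cache (LRU->MRU): [Q N]
  24. access N: HIT. Cache (LRU->MRU): [Q N]
  25. access S: MISS, evict Q. Cache (LRU->MRU): [N S]
  26. access N: HIT. Cache (LRU->MRU): [S N]
  27. access O: MISS, evict S. Cache (LRU->MRU): [N O]
  28. access N: HIT. Cache (LRU->MRU): [O N]
  29. access S: MISS, evict O. Cache (LRU->MRU): [N S]
  30. access S: HIT. Cache (LRU->MRU): [N S]
  31. access S: HIT. Cache (LRU->MRU): [N S]
  32. access O: MISS, evict N. Cache (LRU->MRU): [S O]
  33. access O: HIT. Cache (LRU->MRU): [S O]
  34. access A: MISS, evict S. Cache (LRU->MRU): [O A]
Total: 18 hits, 16 misses, 14 evictions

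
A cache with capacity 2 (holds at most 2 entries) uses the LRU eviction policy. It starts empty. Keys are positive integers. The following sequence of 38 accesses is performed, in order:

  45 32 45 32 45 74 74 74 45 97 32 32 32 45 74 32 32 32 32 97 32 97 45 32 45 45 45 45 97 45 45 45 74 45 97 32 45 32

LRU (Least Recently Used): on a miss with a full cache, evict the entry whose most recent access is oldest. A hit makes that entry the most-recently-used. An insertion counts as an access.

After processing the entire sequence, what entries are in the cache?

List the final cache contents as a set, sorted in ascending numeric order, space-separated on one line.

LRU simulation (capacity=2):
  1. access 45: MISS. Cache (LRU->MRU): [45]
  2. access 32: MISS. Cache (LRU->MRU): [45 32]
  3. access 45: HIT. Cache (LRU->MRU): [32 45]
  4. access 32: HIT. Cache (LRU->MRU): [45 32]
  5. access 45: HIT. Cache (LRU->MRU): [32 45]
  6. access 74: MISS, evict 32. Cache (LRU->MRU): [45 74]
  7. access 74: HIT. Cache (LRU->MRU): [45 74]
  8. access 74: HIT. Cache (LRU->MRU): [45 74]
  9. access 45: HIT. Cache (LRU->MRU): [74 45]
  10. access 97: MISS, evict 74. Cache (LRU->MRU): [45 97]
  11. access 32: MISS, evict 45. Cache (LRU->MRU): [97 32]
  12. access 32: HIT. Cache (LRU->MRU): [97 32]
  13. access 32: HIT. Cache (LRU->MRU): [97 32]
  14. access 45: MISS, evict 97. Cache (LRU->MRU): [32 45]
  15. access 74: MISS, evict 32. Cache (LRU->MRU): [45 74]
  16. access 32: MISS, evict 45. Cache (LRU->MRU): [74 32]
  17. access 32: HIT. Cache (LRU->MRU): [74 32]
  18. access 32: HIT. Cache (LRU->MRU): [74 32]
  19. access 32: HIT. Cache (LRU->MRU): [74 32]
  20. access 97: MISS, evict 74. Cache (LRU->MRU): [32 97]
  21. access 32: HIT. Cache (LRU->MRU): [97 32]
  22. access 97: HIT. Cache (LRU->MRU): [32 97]
  23. access 45: MISS, evict 32. Cache (LRU->MRU): [97 45]
  24. access 32: MISS, evict 97. Cache (LRU->MRU): [45 32]
  25. access 45: HIT. Cache (LRU->MRU): [32 45]
  26. access 45: HIT. Cache (LRU->MRU): [32 45]
  27. access 45: HIT. Cache (LRU->MRU): [32 45]
  28. access 45: HIT. Cache (LRU->MRU): [32 45]
  29. access 97: MISS, evict 32. Cache (LRU->MRU): [45 97]
  30. access 45: HIT. Cache (LRU->MRU): [97 45]
  31. access 45: HIT. Cache (LRU->MRU): [97 45]
  32. access 45: HIT. Cache (LRU->MRU): [97 45]
  33. access 74: MISS, evict 97. Cache (LRU->MRU): [45 74]
  34. access 45: HIT. Cache (LRU->MRU): [74 45]
  35. access 97: MISS, evict 74. Cache (LRU->MRU): [45 97]
  36. access 32: MISS, evict 45. Cache (LRU->MRU): [97 32]
  37. access 45: MISS, evict 97. Cache (LRU->MRU): [32 45]
  38. access 32: HIT. Cache (LRU->MRU): [45 32]
Total: 22 hits, 16 misses, 14 evictions

Answer: 32 45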